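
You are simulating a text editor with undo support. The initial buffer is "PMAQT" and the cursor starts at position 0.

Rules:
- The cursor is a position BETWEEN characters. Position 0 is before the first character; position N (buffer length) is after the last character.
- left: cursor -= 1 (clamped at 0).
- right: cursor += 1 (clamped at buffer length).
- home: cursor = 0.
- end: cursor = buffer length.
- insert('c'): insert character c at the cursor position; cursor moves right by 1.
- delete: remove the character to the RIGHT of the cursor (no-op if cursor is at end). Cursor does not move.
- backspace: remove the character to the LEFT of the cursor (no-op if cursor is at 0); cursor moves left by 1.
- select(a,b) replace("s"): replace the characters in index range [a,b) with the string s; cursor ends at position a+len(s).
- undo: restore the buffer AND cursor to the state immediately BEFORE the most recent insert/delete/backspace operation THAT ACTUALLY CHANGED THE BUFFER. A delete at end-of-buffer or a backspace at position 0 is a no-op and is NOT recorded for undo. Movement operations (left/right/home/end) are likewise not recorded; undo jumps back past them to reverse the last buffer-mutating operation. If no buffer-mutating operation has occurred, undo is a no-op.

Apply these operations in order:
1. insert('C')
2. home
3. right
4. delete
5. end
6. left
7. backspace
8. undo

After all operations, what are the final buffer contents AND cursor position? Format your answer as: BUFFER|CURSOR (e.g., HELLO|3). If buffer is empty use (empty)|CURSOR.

Answer: CMAQT|4

Derivation:
After op 1 (insert('C')): buf='CPMAQT' cursor=1
After op 2 (home): buf='CPMAQT' cursor=0
After op 3 (right): buf='CPMAQT' cursor=1
After op 4 (delete): buf='CMAQT' cursor=1
After op 5 (end): buf='CMAQT' cursor=5
After op 6 (left): buf='CMAQT' cursor=4
After op 7 (backspace): buf='CMAT' cursor=3
After op 8 (undo): buf='CMAQT' cursor=4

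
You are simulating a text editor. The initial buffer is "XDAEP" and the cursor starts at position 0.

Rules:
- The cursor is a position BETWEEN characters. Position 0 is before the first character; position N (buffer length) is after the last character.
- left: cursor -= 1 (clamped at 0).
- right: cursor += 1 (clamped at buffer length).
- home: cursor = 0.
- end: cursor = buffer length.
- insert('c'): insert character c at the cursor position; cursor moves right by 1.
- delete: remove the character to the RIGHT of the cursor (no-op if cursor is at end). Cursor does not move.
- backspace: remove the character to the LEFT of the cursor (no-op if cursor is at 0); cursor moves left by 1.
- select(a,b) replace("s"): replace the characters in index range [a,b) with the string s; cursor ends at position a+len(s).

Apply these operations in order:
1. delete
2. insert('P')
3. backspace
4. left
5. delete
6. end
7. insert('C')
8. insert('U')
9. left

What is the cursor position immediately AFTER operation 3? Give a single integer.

After op 1 (delete): buf='DAEP' cursor=0
After op 2 (insert('P')): buf='PDAEP' cursor=1
After op 3 (backspace): buf='DAEP' cursor=0

Answer: 0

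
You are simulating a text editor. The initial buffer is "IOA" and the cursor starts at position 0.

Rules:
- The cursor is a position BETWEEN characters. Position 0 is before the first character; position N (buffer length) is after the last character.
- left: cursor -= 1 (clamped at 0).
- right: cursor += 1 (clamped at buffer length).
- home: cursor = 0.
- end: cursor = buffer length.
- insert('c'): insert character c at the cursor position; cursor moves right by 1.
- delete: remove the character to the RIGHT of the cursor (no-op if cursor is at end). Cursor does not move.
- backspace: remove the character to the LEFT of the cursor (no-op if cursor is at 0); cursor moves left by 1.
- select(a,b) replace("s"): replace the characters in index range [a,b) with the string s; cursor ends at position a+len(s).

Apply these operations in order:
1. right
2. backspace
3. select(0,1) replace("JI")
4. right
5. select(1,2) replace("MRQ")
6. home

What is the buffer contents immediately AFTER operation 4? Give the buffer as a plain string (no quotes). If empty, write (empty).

Answer: JIA

Derivation:
After op 1 (right): buf='IOA' cursor=1
After op 2 (backspace): buf='OA' cursor=0
After op 3 (select(0,1) replace("JI")): buf='JIA' cursor=2
After op 4 (right): buf='JIA' cursor=3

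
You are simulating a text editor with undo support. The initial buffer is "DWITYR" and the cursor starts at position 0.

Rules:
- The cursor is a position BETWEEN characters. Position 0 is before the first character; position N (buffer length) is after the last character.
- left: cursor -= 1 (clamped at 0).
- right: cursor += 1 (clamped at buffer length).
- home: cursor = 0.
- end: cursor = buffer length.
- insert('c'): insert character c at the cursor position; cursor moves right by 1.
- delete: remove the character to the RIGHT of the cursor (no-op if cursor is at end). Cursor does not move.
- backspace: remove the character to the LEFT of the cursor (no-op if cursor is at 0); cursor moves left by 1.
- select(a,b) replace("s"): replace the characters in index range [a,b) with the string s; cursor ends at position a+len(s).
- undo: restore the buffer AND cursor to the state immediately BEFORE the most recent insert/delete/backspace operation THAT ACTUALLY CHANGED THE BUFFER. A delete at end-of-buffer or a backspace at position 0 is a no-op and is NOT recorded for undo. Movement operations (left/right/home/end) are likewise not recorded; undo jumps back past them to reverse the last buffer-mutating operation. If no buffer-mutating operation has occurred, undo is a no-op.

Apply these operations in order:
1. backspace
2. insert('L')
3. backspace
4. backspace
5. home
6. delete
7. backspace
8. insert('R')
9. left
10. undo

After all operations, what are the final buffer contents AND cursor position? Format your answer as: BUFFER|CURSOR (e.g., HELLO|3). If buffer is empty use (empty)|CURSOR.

Answer: WITYR|0

Derivation:
After op 1 (backspace): buf='DWITYR' cursor=0
After op 2 (insert('L')): buf='LDWITYR' cursor=1
After op 3 (backspace): buf='DWITYR' cursor=0
After op 4 (backspace): buf='DWITYR' cursor=0
After op 5 (home): buf='DWITYR' cursor=0
After op 6 (delete): buf='WITYR' cursor=0
After op 7 (backspace): buf='WITYR' cursor=0
After op 8 (insert('R')): buf='RWITYR' cursor=1
After op 9 (left): buf='RWITYR' cursor=0
After op 10 (undo): buf='WITYR' cursor=0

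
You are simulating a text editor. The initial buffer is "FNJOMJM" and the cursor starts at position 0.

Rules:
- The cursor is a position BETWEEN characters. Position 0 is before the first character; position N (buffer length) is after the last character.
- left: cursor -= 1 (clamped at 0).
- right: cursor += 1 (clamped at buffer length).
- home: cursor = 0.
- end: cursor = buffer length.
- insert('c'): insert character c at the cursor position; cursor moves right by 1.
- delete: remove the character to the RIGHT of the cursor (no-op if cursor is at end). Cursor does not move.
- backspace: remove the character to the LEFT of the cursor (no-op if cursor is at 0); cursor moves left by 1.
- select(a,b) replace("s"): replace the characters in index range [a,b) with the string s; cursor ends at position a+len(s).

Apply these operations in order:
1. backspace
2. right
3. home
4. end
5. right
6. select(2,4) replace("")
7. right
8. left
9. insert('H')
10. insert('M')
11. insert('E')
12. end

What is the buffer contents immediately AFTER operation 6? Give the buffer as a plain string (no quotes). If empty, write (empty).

Answer: FNMJM

Derivation:
After op 1 (backspace): buf='FNJOMJM' cursor=0
After op 2 (right): buf='FNJOMJM' cursor=1
After op 3 (home): buf='FNJOMJM' cursor=0
After op 4 (end): buf='FNJOMJM' cursor=7
After op 5 (right): buf='FNJOMJM' cursor=7
After op 6 (select(2,4) replace("")): buf='FNMJM' cursor=2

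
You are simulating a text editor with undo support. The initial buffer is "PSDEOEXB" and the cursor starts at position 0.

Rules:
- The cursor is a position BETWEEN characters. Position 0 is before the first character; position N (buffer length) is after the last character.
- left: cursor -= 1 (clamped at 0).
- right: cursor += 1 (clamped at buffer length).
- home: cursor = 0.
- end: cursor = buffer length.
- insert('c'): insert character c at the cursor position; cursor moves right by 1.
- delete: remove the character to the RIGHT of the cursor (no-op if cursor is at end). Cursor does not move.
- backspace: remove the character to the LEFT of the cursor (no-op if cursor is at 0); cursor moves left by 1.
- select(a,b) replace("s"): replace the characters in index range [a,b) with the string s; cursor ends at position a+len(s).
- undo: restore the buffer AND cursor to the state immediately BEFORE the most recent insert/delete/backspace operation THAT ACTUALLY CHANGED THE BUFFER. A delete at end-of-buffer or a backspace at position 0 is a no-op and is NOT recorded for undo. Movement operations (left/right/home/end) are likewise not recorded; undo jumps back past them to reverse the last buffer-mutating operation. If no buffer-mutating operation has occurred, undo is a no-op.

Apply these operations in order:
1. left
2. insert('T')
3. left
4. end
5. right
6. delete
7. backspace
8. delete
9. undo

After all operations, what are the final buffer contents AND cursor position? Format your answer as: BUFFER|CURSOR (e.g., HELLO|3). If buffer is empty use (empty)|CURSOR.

After op 1 (left): buf='PSDEOEXB' cursor=0
After op 2 (insert('T')): buf='TPSDEOEXB' cursor=1
After op 3 (left): buf='TPSDEOEXB' cursor=0
After op 4 (end): buf='TPSDEOEXB' cursor=9
After op 5 (right): buf='TPSDEOEXB' cursor=9
After op 6 (delete): buf='TPSDEOEXB' cursor=9
After op 7 (backspace): buf='TPSDEOEX' cursor=8
After op 8 (delete): buf='TPSDEOEX' cursor=8
After op 9 (undo): buf='TPSDEOEXB' cursor=9

Answer: TPSDEOEXB|9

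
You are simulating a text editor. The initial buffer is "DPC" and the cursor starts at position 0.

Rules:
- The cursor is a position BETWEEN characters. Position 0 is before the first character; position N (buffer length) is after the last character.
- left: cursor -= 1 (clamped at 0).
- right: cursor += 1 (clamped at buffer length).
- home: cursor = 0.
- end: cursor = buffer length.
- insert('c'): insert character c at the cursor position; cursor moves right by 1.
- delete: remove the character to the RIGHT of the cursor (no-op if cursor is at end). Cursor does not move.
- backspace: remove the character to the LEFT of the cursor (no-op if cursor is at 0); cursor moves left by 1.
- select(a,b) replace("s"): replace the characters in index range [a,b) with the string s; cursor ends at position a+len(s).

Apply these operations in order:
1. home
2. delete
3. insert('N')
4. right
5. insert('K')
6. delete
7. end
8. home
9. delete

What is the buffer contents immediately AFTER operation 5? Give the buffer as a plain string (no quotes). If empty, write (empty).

Answer: NPKC

Derivation:
After op 1 (home): buf='DPC' cursor=0
After op 2 (delete): buf='PC' cursor=0
After op 3 (insert('N')): buf='NPC' cursor=1
After op 4 (right): buf='NPC' cursor=2
After op 5 (insert('K')): buf='NPKC' cursor=3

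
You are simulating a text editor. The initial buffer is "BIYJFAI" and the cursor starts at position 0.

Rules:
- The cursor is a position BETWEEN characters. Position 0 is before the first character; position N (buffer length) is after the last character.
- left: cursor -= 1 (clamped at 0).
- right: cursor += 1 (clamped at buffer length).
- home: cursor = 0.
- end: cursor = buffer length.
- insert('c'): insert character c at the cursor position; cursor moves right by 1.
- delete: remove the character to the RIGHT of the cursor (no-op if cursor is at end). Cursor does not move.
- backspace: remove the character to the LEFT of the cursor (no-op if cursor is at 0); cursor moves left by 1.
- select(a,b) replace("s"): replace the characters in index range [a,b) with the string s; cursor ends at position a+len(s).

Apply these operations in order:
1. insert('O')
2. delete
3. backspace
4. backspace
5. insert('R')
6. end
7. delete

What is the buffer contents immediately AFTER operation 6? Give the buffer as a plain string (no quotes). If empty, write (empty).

After op 1 (insert('O')): buf='OBIYJFAI' cursor=1
After op 2 (delete): buf='OIYJFAI' cursor=1
After op 3 (backspace): buf='IYJFAI' cursor=0
After op 4 (backspace): buf='IYJFAI' cursor=0
After op 5 (insert('R')): buf='RIYJFAI' cursor=1
After op 6 (end): buf='RIYJFAI' cursor=7

Answer: RIYJFAI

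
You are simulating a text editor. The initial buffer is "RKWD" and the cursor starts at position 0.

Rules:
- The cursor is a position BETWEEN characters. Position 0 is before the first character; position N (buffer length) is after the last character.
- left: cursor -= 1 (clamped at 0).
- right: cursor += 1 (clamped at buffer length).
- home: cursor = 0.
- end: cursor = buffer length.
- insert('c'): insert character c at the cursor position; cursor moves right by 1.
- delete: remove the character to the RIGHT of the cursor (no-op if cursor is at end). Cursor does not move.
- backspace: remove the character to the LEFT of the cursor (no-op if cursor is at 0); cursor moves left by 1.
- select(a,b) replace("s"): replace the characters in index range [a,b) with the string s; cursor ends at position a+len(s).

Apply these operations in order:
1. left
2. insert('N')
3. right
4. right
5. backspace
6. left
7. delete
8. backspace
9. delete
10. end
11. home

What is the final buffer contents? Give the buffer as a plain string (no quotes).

Answer: D

Derivation:
After op 1 (left): buf='RKWD' cursor=0
After op 2 (insert('N')): buf='NRKWD' cursor=1
After op 3 (right): buf='NRKWD' cursor=2
After op 4 (right): buf='NRKWD' cursor=3
After op 5 (backspace): buf='NRWD' cursor=2
After op 6 (left): buf='NRWD' cursor=1
After op 7 (delete): buf='NWD' cursor=1
After op 8 (backspace): buf='WD' cursor=0
After op 9 (delete): buf='D' cursor=0
After op 10 (end): buf='D' cursor=1
After op 11 (home): buf='D' cursor=0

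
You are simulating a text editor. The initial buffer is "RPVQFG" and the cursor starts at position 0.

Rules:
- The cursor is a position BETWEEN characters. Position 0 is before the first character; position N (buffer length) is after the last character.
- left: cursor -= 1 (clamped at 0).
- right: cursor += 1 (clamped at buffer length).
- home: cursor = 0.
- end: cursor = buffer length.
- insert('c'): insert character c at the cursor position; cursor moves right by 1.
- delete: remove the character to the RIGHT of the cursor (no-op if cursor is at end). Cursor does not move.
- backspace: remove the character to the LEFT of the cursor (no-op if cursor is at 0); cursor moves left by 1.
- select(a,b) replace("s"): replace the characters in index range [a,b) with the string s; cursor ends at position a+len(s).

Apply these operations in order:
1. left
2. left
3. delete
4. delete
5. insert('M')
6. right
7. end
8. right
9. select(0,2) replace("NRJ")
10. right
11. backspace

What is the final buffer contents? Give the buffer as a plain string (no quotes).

After op 1 (left): buf='RPVQFG' cursor=0
After op 2 (left): buf='RPVQFG' cursor=0
After op 3 (delete): buf='PVQFG' cursor=0
After op 4 (delete): buf='VQFG' cursor=0
After op 5 (insert('M')): buf='MVQFG' cursor=1
After op 6 (right): buf='MVQFG' cursor=2
After op 7 (end): buf='MVQFG' cursor=5
After op 8 (right): buf='MVQFG' cursor=5
After op 9 (select(0,2) replace("NRJ")): buf='NRJQFG' cursor=3
After op 10 (right): buf='NRJQFG' cursor=4
After op 11 (backspace): buf='NRJFG' cursor=3

Answer: NRJFG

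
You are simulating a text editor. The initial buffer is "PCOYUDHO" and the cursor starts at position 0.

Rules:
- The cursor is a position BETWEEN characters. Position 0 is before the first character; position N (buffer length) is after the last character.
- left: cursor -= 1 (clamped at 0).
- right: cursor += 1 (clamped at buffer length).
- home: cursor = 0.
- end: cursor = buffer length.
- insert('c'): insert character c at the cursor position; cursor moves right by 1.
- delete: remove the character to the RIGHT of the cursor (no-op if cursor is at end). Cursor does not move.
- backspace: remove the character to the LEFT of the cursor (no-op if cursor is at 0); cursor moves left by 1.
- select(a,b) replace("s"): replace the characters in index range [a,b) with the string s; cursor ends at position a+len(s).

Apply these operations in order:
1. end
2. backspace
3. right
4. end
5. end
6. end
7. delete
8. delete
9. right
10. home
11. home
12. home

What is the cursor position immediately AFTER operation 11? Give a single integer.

Answer: 0

Derivation:
After op 1 (end): buf='PCOYUDHO' cursor=8
After op 2 (backspace): buf='PCOYUDH' cursor=7
After op 3 (right): buf='PCOYUDH' cursor=7
After op 4 (end): buf='PCOYUDH' cursor=7
After op 5 (end): buf='PCOYUDH' cursor=7
After op 6 (end): buf='PCOYUDH' cursor=7
After op 7 (delete): buf='PCOYUDH' cursor=7
After op 8 (delete): buf='PCOYUDH' cursor=7
After op 9 (right): buf='PCOYUDH' cursor=7
After op 10 (home): buf='PCOYUDH' cursor=0
After op 11 (home): buf='PCOYUDH' cursor=0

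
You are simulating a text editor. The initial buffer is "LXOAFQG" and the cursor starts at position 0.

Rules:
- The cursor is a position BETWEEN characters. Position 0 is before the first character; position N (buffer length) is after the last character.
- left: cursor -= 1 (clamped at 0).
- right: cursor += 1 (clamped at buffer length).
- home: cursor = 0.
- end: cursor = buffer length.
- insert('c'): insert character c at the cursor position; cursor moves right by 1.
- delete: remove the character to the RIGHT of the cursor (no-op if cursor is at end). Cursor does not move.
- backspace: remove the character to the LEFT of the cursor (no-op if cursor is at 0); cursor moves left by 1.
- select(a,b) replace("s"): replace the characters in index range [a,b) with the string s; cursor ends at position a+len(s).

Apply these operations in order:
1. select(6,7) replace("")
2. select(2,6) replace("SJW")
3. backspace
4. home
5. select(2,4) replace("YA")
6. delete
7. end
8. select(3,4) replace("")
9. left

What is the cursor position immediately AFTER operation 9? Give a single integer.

Answer: 2

Derivation:
After op 1 (select(6,7) replace("")): buf='LXOAFQ' cursor=6
After op 2 (select(2,6) replace("SJW")): buf='LXSJW' cursor=5
After op 3 (backspace): buf='LXSJ' cursor=4
After op 4 (home): buf='LXSJ' cursor=0
After op 5 (select(2,4) replace("YA")): buf='LXYA' cursor=4
After op 6 (delete): buf='LXYA' cursor=4
After op 7 (end): buf='LXYA' cursor=4
After op 8 (select(3,4) replace("")): buf='LXY' cursor=3
After op 9 (left): buf='LXY' cursor=2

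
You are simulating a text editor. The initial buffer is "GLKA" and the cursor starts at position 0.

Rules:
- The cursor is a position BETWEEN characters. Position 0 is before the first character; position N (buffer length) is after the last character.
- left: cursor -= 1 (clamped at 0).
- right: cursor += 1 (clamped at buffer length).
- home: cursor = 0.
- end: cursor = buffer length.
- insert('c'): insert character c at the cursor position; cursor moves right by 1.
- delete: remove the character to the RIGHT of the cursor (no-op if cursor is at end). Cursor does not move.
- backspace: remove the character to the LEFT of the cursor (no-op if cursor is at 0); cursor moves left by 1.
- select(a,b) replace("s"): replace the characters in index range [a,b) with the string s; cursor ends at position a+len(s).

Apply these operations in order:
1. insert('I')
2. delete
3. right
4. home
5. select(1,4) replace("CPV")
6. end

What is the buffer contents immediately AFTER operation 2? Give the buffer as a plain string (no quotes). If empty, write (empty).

After op 1 (insert('I')): buf='IGLKA' cursor=1
After op 2 (delete): buf='ILKA' cursor=1

Answer: ILKA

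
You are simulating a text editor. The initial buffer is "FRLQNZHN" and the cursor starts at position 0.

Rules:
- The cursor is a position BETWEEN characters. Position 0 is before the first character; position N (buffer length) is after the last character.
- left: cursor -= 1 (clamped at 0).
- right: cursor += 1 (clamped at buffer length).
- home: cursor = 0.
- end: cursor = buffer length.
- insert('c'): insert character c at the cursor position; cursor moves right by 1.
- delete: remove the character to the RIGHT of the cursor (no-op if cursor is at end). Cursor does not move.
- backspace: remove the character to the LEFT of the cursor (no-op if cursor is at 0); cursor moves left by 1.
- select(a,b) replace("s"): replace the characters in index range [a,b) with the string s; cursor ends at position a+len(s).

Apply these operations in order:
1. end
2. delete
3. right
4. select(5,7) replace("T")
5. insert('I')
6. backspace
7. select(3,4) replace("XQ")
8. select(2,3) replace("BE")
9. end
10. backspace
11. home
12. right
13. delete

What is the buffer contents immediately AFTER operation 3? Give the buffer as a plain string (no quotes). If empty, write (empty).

Answer: FRLQNZHN

Derivation:
After op 1 (end): buf='FRLQNZHN' cursor=8
After op 2 (delete): buf='FRLQNZHN' cursor=8
After op 3 (right): buf='FRLQNZHN' cursor=8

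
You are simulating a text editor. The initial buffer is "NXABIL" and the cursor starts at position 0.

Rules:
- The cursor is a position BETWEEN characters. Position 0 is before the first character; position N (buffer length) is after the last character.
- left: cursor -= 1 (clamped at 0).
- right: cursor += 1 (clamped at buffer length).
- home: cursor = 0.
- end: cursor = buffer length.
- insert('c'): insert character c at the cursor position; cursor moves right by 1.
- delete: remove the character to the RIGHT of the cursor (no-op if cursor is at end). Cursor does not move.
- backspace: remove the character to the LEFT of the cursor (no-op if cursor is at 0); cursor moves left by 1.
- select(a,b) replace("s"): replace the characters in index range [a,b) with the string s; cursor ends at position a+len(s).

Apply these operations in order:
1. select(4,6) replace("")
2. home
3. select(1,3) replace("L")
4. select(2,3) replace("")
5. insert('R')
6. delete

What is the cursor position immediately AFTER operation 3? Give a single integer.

After op 1 (select(4,6) replace("")): buf='NXAB' cursor=4
After op 2 (home): buf='NXAB' cursor=0
After op 3 (select(1,3) replace("L")): buf='NLB' cursor=2

Answer: 2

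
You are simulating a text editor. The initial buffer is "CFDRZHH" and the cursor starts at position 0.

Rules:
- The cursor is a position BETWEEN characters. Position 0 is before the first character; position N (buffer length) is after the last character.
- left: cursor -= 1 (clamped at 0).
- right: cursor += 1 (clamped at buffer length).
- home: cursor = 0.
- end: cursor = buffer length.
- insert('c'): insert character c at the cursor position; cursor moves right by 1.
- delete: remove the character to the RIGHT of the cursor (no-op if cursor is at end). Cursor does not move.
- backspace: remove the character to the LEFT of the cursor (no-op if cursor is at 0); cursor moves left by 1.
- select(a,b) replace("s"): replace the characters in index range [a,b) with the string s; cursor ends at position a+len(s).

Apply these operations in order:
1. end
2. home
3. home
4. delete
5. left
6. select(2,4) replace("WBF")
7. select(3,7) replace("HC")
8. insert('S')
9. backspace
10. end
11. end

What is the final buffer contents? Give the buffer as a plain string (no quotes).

Answer: FDWHC

Derivation:
After op 1 (end): buf='CFDRZHH' cursor=7
After op 2 (home): buf='CFDRZHH' cursor=0
After op 3 (home): buf='CFDRZHH' cursor=0
After op 4 (delete): buf='FDRZHH' cursor=0
After op 5 (left): buf='FDRZHH' cursor=0
After op 6 (select(2,4) replace("WBF")): buf='FDWBFHH' cursor=5
After op 7 (select(3,7) replace("HC")): buf='FDWHC' cursor=5
After op 8 (insert('S')): buf='FDWHCS' cursor=6
After op 9 (backspace): buf='FDWHC' cursor=5
After op 10 (end): buf='FDWHC' cursor=5
After op 11 (end): buf='FDWHC' cursor=5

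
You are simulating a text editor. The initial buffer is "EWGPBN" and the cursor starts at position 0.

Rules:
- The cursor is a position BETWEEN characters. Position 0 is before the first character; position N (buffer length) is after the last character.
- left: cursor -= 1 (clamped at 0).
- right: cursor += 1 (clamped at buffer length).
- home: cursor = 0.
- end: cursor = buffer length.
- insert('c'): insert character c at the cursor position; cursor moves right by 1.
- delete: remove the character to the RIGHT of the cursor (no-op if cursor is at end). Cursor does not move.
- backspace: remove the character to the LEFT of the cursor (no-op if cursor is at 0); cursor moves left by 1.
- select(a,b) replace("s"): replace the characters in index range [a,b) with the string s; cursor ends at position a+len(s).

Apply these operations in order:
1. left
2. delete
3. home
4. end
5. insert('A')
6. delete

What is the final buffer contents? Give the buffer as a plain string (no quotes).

Answer: WGPBNA

Derivation:
After op 1 (left): buf='EWGPBN' cursor=0
After op 2 (delete): buf='WGPBN' cursor=0
After op 3 (home): buf='WGPBN' cursor=0
After op 4 (end): buf='WGPBN' cursor=5
After op 5 (insert('A')): buf='WGPBNA' cursor=6
After op 6 (delete): buf='WGPBNA' cursor=6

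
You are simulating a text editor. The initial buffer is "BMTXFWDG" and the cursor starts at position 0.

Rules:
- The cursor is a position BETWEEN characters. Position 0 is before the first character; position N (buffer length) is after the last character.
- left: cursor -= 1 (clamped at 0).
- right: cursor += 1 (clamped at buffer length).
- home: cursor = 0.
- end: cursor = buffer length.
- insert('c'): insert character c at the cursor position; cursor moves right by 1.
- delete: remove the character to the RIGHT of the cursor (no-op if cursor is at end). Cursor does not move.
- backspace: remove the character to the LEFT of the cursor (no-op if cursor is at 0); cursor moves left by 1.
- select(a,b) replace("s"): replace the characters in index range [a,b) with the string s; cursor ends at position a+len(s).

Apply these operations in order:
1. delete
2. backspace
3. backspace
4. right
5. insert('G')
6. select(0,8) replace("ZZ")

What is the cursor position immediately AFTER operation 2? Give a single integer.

Answer: 0

Derivation:
After op 1 (delete): buf='MTXFWDG' cursor=0
After op 2 (backspace): buf='MTXFWDG' cursor=0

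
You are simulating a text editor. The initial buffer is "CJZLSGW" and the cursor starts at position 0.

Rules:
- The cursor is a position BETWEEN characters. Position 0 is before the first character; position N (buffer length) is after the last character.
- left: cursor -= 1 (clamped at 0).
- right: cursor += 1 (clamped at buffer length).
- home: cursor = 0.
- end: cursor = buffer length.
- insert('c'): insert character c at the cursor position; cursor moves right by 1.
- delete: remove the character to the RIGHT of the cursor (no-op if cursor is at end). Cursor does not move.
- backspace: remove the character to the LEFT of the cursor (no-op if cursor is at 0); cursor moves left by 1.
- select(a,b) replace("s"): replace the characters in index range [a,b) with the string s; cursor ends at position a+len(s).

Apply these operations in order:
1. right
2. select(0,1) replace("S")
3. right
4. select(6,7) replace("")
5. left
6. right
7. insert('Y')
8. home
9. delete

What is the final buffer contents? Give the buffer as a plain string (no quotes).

After op 1 (right): buf='CJZLSGW' cursor=1
After op 2 (select(0,1) replace("S")): buf='SJZLSGW' cursor=1
After op 3 (right): buf='SJZLSGW' cursor=2
After op 4 (select(6,7) replace("")): buf='SJZLSG' cursor=6
After op 5 (left): buf='SJZLSG' cursor=5
After op 6 (right): buf='SJZLSG' cursor=6
After op 7 (insert('Y')): buf='SJZLSGY' cursor=7
After op 8 (home): buf='SJZLSGY' cursor=0
After op 9 (delete): buf='JZLSGY' cursor=0

Answer: JZLSGY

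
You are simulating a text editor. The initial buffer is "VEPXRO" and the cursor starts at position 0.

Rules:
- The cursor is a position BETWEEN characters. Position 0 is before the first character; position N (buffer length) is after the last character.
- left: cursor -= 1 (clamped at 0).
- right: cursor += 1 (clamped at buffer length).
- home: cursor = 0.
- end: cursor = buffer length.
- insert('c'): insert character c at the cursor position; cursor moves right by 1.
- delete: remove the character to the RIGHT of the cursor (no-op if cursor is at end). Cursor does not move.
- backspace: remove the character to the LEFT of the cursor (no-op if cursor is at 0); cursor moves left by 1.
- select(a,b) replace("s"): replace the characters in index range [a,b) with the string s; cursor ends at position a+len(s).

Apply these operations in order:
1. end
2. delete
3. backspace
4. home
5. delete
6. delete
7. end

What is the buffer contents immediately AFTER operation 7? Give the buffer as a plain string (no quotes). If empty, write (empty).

After op 1 (end): buf='VEPXRO' cursor=6
After op 2 (delete): buf='VEPXRO' cursor=6
After op 3 (backspace): buf='VEPXR' cursor=5
After op 4 (home): buf='VEPXR' cursor=0
After op 5 (delete): buf='EPXR' cursor=0
After op 6 (delete): buf='PXR' cursor=0
After op 7 (end): buf='PXR' cursor=3

Answer: PXR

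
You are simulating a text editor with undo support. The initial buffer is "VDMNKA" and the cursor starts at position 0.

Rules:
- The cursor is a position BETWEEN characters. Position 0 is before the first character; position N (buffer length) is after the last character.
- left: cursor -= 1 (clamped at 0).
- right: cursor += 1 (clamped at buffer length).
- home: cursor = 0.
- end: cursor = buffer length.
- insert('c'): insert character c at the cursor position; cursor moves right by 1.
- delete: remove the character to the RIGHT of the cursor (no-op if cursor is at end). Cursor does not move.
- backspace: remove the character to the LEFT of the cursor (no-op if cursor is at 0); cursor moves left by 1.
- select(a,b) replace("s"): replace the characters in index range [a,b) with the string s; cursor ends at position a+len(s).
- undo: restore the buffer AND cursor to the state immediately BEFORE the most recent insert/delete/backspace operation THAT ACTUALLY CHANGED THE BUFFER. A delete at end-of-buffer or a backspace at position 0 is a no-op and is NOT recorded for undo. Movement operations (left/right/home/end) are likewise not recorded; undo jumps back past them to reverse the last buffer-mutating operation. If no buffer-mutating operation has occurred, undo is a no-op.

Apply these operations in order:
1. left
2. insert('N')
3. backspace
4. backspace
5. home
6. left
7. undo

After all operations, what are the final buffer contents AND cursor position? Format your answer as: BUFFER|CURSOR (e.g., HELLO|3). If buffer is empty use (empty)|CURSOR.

After op 1 (left): buf='VDMNKA' cursor=0
After op 2 (insert('N')): buf='NVDMNKA' cursor=1
After op 3 (backspace): buf='VDMNKA' cursor=0
After op 4 (backspace): buf='VDMNKA' cursor=0
After op 5 (home): buf='VDMNKA' cursor=0
After op 6 (left): buf='VDMNKA' cursor=0
After op 7 (undo): buf='NVDMNKA' cursor=1

Answer: NVDMNKA|1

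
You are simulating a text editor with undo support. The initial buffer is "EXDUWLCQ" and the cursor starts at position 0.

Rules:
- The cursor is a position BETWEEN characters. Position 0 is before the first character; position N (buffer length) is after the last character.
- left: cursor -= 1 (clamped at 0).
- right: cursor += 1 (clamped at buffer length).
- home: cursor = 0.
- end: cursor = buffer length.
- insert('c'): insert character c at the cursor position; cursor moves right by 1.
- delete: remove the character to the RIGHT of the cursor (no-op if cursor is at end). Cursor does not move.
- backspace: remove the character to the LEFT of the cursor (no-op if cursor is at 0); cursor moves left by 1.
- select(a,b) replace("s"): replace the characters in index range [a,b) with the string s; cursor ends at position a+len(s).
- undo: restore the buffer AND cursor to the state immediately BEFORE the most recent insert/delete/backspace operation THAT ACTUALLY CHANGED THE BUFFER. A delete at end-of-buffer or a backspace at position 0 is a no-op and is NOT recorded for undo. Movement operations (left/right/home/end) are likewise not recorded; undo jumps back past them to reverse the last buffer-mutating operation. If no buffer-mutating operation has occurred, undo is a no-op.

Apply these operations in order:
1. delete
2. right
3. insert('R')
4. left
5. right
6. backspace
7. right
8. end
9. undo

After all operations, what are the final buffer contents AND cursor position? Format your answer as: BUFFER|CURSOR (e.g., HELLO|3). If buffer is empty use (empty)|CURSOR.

After op 1 (delete): buf='XDUWLCQ' cursor=0
After op 2 (right): buf='XDUWLCQ' cursor=1
After op 3 (insert('R')): buf='XRDUWLCQ' cursor=2
After op 4 (left): buf='XRDUWLCQ' cursor=1
After op 5 (right): buf='XRDUWLCQ' cursor=2
After op 6 (backspace): buf='XDUWLCQ' cursor=1
After op 7 (right): buf='XDUWLCQ' cursor=2
After op 8 (end): buf='XDUWLCQ' cursor=7
After op 9 (undo): buf='XRDUWLCQ' cursor=2

Answer: XRDUWLCQ|2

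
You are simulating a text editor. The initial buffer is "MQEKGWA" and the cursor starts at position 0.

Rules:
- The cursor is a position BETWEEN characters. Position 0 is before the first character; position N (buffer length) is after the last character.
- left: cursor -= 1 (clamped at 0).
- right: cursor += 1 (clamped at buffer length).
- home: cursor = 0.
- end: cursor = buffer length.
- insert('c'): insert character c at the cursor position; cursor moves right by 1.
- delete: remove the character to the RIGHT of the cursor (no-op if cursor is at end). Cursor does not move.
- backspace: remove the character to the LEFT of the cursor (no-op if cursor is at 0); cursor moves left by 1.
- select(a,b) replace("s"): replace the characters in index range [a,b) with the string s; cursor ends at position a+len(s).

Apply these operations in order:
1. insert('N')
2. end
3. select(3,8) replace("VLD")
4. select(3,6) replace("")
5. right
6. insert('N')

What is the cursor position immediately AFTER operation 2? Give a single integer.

Answer: 8

Derivation:
After op 1 (insert('N')): buf='NMQEKGWA' cursor=1
After op 2 (end): buf='NMQEKGWA' cursor=8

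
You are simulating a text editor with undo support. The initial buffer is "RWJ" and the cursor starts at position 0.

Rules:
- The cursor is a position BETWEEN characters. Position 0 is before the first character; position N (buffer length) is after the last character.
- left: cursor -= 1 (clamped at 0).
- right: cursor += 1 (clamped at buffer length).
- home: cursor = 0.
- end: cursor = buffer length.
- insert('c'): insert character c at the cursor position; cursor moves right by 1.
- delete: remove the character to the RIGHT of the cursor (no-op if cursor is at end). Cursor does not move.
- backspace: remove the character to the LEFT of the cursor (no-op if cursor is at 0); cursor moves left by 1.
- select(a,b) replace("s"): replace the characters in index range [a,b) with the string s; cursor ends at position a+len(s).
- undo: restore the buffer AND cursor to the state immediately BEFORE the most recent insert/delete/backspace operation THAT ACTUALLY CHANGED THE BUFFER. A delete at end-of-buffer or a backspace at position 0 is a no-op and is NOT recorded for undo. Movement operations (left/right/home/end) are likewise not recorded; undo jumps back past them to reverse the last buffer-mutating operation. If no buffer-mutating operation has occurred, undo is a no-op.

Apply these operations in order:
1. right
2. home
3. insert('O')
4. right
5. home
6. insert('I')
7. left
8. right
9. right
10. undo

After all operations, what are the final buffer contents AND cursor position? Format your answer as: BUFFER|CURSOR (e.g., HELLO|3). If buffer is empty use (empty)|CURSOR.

After op 1 (right): buf='RWJ' cursor=1
After op 2 (home): buf='RWJ' cursor=0
After op 3 (insert('O')): buf='ORWJ' cursor=1
After op 4 (right): buf='ORWJ' cursor=2
After op 5 (home): buf='ORWJ' cursor=0
After op 6 (insert('I')): buf='IORWJ' cursor=1
After op 7 (left): buf='IORWJ' cursor=0
After op 8 (right): buf='IORWJ' cursor=1
After op 9 (right): buf='IORWJ' cursor=2
After op 10 (undo): buf='ORWJ' cursor=0

Answer: ORWJ|0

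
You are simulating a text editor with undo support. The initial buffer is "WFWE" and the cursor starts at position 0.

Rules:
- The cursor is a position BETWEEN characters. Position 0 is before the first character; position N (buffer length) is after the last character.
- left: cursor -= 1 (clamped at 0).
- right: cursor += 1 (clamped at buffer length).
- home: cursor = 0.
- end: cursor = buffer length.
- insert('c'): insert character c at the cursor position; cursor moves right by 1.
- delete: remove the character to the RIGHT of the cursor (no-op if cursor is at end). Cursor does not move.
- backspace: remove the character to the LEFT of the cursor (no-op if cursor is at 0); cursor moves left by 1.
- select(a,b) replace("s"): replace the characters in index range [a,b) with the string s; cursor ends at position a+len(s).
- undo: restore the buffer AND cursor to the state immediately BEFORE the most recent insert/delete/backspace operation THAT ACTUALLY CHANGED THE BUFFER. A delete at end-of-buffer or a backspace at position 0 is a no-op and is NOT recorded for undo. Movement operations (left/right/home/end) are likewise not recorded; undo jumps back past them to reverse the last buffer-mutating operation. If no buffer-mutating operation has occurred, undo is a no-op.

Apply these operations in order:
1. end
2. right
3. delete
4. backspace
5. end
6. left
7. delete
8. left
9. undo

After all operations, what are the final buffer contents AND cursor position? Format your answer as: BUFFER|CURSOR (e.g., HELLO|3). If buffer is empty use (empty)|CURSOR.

Answer: WFW|2

Derivation:
After op 1 (end): buf='WFWE' cursor=4
After op 2 (right): buf='WFWE' cursor=4
After op 3 (delete): buf='WFWE' cursor=4
After op 4 (backspace): buf='WFW' cursor=3
After op 5 (end): buf='WFW' cursor=3
After op 6 (left): buf='WFW' cursor=2
After op 7 (delete): buf='WF' cursor=2
After op 8 (left): buf='WF' cursor=1
After op 9 (undo): buf='WFW' cursor=2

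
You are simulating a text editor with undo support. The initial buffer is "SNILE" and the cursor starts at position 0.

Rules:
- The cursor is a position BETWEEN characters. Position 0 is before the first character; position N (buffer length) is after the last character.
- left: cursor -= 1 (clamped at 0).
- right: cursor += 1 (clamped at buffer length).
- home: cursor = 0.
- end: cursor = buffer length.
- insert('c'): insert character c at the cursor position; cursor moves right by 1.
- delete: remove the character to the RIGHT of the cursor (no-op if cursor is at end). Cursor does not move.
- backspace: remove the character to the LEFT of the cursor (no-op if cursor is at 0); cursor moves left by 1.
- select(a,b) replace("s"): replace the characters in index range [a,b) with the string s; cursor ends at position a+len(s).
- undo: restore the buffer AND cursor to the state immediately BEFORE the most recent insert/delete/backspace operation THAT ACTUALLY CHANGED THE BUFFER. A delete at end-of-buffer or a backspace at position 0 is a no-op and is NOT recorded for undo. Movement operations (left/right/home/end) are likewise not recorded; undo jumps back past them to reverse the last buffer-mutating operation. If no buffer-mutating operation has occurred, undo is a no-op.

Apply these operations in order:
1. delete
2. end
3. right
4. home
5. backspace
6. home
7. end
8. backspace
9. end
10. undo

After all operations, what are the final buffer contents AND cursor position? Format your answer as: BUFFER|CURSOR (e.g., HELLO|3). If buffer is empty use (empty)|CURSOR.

After op 1 (delete): buf='NILE' cursor=0
After op 2 (end): buf='NILE' cursor=4
After op 3 (right): buf='NILE' cursor=4
After op 4 (home): buf='NILE' cursor=0
After op 5 (backspace): buf='NILE' cursor=0
After op 6 (home): buf='NILE' cursor=0
After op 7 (end): buf='NILE' cursor=4
After op 8 (backspace): buf='NIL' cursor=3
After op 9 (end): buf='NIL' cursor=3
After op 10 (undo): buf='NILE' cursor=4

Answer: NILE|4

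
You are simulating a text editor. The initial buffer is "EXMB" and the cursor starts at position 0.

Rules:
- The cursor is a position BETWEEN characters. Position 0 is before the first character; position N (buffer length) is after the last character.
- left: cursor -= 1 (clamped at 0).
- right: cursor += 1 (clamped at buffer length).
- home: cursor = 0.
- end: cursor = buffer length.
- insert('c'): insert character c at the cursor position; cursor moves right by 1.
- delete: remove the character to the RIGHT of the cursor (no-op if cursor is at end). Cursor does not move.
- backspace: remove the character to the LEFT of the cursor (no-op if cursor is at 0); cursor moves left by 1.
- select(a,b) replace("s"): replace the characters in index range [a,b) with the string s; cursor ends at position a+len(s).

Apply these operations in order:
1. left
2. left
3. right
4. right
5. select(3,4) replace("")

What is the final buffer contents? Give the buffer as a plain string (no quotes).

After op 1 (left): buf='EXMB' cursor=0
After op 2 (left): buf='EXMB' cursor=0
After op 3 (right): buf='EXMB' cursor=1
After op 4 (right): buf='EXMB' cursor=2
After op 5 (select(3,4) replace("")): buf='EXM' cursor=3

Answer: EXM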